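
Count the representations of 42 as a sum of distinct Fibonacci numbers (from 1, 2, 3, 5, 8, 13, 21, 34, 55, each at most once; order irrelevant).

6

Each representation comes from the Zeckendorf form by replacing some F_k with F_{k−1} + F_{k−2} where possible.
42 = 34+8 = 34+5+3 = 21+13+8 = 34+5+2+1 = 21+13+5+3 = … (1 more), for 6 in all.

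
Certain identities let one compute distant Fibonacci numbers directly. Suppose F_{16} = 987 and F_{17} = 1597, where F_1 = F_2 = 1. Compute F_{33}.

By F_{2k+1} = F_k² + F_{k+1}²: F_{33} = 987² + 1597² = 974169 + 2550409 = 3524578.

3524578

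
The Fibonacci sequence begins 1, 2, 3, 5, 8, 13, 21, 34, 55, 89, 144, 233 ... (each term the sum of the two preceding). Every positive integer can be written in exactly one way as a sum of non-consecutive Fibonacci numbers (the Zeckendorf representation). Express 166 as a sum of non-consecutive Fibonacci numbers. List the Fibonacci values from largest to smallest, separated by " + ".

144 + 21 + 1

Repeatedly subtract the largest Fibonacci number that fits:
166 − 144 = 22
22 − 21 = 1
1 − 1 = 0
So 166 = 144 + 21 + 1, with no two terms consecutive in the sequence.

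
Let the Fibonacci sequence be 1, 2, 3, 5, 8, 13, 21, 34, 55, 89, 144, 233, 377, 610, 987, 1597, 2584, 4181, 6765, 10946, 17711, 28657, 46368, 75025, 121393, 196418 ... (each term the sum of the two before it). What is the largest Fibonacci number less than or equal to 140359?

121393 ≤ 140359 < 196418, so the largest Fibonacci number not exceeding 140359 is 121393.

121393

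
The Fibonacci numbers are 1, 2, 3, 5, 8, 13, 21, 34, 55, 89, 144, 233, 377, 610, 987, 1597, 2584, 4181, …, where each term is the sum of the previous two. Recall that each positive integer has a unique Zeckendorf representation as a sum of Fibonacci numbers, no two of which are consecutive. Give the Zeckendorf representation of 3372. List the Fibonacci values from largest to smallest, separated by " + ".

Greedy algorithm:
3372: greatest Fibonacci not exceeding it is 2584, leaving 788
788: greatest Fibonacci not exceeding it is 610, leaving 178
178: greatest Fibonacci not exceeding it is 144, leaving 34
34: greatest Fibonacci not exceeding it is 34, leaving 0
So 3372 = 2584 + 610 + 144 + 34, with no two terms consecutive in the sequence.

2584 + 610 + 144 + 34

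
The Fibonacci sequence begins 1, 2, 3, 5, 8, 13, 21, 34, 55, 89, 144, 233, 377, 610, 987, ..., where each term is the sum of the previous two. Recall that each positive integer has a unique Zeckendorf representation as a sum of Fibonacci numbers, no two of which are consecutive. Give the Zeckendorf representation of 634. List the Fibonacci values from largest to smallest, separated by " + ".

634 − 610 = 24
24 − 21 = 3
3 − 3 = 0
So 634 = 610 + 21 + 3, with no two terms consecutive in the sequence.

610 + 21 + 3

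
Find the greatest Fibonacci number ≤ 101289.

75025 ≤ 101289 < 121393, so the largest Fibonacci number not exceeding 101289 is 75025.

75025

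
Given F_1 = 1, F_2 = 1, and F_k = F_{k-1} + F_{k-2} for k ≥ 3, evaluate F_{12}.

144

Iterating the recurrence up to F_{5} = 5 and F_{4} = 3:
F_{6} = F_{5} + F_{4} = 5 + 3 = 8
F_{7} = F_{6} + F_{5} = 8 + 5 = 13
F_{8} = F_{7} + F_{6} = 13 + 8 = 21
F_{9} = F_{8} + F_{7} = 21 + 13 = 34
F_{10} = F_{9} + F_{8} = 34 + 21 = 55
F_{11} = F_{10} + F_{9} = 55 + 34 = 89
F_{12} = F_{11} + F_{10} = 89 + 55 = 144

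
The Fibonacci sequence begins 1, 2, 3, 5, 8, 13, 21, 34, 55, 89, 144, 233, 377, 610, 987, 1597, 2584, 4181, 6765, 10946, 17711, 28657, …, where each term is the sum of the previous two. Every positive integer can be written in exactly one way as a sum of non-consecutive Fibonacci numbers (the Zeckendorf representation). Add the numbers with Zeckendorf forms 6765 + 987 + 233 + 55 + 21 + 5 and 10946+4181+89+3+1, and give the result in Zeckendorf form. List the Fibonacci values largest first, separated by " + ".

17711 + 4181 + 987 + 377 + 21 + 8 + 1

The two numbers are 8066 and 15220, so their sum is 23286.
Repeatedly subtract the largest Fibonacci number that fits:
subtract 17711 from 23286: 5575 remains
subtract 4181 from 5575: 1394 remains
subtract 987 from 1394: 407 remains
subtract 377 from 407: 30 remains
subtract 21 from 30: 9 remains
subtract 8 from 9: 1 remains
subtract 1 from 1: 0 remains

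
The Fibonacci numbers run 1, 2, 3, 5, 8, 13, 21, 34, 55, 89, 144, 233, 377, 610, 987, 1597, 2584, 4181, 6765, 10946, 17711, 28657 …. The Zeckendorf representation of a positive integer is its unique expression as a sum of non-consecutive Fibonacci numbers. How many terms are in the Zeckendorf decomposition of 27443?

6

Greedily peel off the largest Fibonacci term at each step:
take 17711 (≤ 27443); 27443 − 17711 = 9732
take 6765 (≤ 9732); 9732 − 6765 = 2967
take 2584 (≤ 2967); 2967 − 2584 = 383
take 377 (≤ 383); 383 − 377 = 6
take 5 (≤ 6); 6 − 5 = 1
take 1 (≤ 1); 1 − 1 = 0
27443 = 17711 + 6765 + 2584 + 377 + 5 + 1, which has 6 terms.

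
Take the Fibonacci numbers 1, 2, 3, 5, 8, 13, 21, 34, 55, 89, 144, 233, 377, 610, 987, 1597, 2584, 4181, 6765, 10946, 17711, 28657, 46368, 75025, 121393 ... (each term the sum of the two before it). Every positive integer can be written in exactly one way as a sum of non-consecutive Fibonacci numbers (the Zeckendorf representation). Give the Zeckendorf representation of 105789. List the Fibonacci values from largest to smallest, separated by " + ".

Repeatedly subtract the largest Fibonacci number that fits:
take 75025 (≤ 105789); 105789 − 75025 = 30764
take 28657 (≤ 30764); 30764 − 28657 = 2107
take 1597 (≤ 2107); 2107 − 1597 = 510
take 377 (≤ 510); 510 − 377 = 133
take 89 (≤ 133); 133 − 89 = 44
take 34 (≤ 44); 44 − 34 = 10
take 8 (≤ 10); 10 − 8 = 2
take 2 (≤ 2); 2 − 2 = 0
So 105789 = 75025 + 28657 + 1597 + 377 + 89 + 34 + 8 + 2, with no two terms consecutive in the sequence.

75025 + 28657 + 1597 + 377 + 89 + 34 + 8 + 2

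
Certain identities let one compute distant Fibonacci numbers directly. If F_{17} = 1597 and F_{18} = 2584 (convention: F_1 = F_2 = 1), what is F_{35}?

9227465

By F_{2k+1} = F_k² + F_{k+1}²: F_{35} = 1597² + 2584² = 2550409 + 6677056 = 9227465.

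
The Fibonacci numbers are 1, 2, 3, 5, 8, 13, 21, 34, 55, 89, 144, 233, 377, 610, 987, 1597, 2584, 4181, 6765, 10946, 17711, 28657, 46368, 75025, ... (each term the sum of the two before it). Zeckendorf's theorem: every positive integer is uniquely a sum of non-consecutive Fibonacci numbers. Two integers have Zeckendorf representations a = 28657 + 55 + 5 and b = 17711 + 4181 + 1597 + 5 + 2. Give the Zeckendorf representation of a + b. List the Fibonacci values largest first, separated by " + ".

The two numbers are 28717 and 23496, so their sum is 52213.
Greedy algorithm:
46368 ≤ 52213 < 75025, so take 46368; remainder 5845
4181 ≤ 5845 < 6765, so take 4181; remainder 1664
1597 ≤ 1664 < 2584, so take 1597; remainder 67
55 ≤ 67 < 89, so take 55; remainder 12
8 ≤ 12 < 13, so take 8; remainder 4
3 ≤ 4 < 5, so take 3; remainder 1
1 ≤ 1 < 2, so take 1; remainder 0

46368 + 4181 + 1597 + 55 + 8 + 3 + 1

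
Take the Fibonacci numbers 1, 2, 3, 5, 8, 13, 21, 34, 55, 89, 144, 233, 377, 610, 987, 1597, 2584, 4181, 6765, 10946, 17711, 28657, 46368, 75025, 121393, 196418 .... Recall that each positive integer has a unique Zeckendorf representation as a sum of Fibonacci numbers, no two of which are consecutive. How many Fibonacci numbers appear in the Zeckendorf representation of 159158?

159158 − 121393 = 37765
37765 − 28657 = 9108
9108 − 6765 = 2343
2343 − 1597 = 746
746 − 610 = 136
136 − 89 = 47
47 − 34 = 13
13 − 13 = 0
159158 = 121393 + 28657 + 6765 + 1597 + 610 + 89 + 34 + 13, which has 8 terms.

8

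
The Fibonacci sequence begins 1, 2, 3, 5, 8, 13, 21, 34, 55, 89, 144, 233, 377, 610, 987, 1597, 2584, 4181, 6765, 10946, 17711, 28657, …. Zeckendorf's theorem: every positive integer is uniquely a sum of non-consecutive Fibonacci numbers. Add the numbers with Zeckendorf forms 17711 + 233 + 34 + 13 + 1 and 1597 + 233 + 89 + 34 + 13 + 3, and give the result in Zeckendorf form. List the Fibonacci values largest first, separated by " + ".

The two numbers are 17992 and 1969, so their sum is 19961.
take 17711 (≤ 19961); 19961 − 17711 = 2250
take 1597 (≤ 2250); 2250 − 1597 = 653
take 610 (≤ 653); 653 − 610 = 43
take 34 (≤ 43); 43 − 34 = 9
take 8 (≤ 9); 9 − 8 = 1
take 1 (≤ 1); 1 − 1 = 0

17711 + 1597 + 610 + 34 + 8 + 1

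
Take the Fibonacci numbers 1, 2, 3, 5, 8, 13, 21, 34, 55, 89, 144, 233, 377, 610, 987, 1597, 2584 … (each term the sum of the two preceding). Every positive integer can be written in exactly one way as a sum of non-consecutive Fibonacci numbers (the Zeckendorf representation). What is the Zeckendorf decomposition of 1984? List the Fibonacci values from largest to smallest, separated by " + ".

1597 + 377 + 8 + 2

Greedy algorithm:
1984 − 1597 = 387
387 − 377 = 10
10 − 8 = 2
2 − 2 = 0
So 1984 = 1597 + 377 + 8 + 2, with no two terms consecutive in the sequence.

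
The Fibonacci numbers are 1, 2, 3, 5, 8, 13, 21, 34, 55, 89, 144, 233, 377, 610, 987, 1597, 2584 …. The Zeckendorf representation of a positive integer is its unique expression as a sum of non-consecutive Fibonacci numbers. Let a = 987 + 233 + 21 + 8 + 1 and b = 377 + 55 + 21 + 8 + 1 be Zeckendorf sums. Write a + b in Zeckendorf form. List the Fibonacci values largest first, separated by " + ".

1597 + 89 + 21 + 5

The two numbers are 1250 and 462, so their sum is 1712.
subtract 1597 from 1712: 115 remains
subtract 89 from 115: 26 remains
subtract 21 from 26: 5 remains
subtract 5 from 5: 0 remains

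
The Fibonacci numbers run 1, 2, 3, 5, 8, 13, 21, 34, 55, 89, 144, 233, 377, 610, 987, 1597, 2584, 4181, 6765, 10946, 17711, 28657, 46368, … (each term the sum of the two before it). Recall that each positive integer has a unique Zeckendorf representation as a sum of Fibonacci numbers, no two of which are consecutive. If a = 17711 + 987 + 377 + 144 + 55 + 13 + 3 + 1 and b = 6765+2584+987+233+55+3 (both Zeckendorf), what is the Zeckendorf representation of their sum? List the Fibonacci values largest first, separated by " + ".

The two numbers are 19291 and 10627, so their sum is 29918.
Greedy algorithm:
29918 − 28657 = 1261
1261 − 987 = 274
274 − 233 = 41
41 − 34 = 7
7 − 5 = 2
2 − 2 = 0

28657 + 987 + 233 + 34 + 5 + 2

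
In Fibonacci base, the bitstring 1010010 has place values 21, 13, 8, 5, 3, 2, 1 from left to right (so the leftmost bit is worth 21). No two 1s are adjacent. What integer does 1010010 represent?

Summing the place values of the 1 bits: 21 + 8 + 2 = 31.

31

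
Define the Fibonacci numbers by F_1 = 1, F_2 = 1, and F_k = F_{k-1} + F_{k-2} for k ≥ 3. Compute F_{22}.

17711

Iterating the recurrence up to F_{16} = 987 and F_{15} = 610:
F_{17} = F_{16} + F_{15} = 987 + 610 = 1597
F_{18} = F_{17} + F_{16} = 1597 + 987 = 2584
F_{19} = F_{18} + F_{17} = 2584 + 1597 = 4181
F_{20} = F_{19} + F_{18} = 4181 + 2584 = 6765
F_{21} = F_{20} + F_{19} = 6765 + 4181 = 10946
F_{22} = F_{21} + F_{20} = 10946 + 6765 = 17711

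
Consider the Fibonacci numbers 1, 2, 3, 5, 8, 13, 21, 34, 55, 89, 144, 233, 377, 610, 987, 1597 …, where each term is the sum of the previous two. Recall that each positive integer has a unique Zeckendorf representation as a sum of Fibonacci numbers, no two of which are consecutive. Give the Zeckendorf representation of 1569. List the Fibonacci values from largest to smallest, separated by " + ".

987 + 377 + 144 + 55 + 5 + 1

1569: greatest Fibonacci not exceeding it is 987, leaving 582
582: greatest Fibonacci not exceeding it is 377, leaving 205
205: greatest Fibonacci not exceeding it is 144, leaving 61
61: greatest Fibonacci not exceeding it is 55, leaving 6
6: greatest Fibonacci not exceeding it is 5, leaving 1
1: greatest Fibonacci not exceeding it is 1, leaving 0
So 1569 = 987 + 377 + 144 + 55 + 5 + 1, with no two terms consecutive in the sequence.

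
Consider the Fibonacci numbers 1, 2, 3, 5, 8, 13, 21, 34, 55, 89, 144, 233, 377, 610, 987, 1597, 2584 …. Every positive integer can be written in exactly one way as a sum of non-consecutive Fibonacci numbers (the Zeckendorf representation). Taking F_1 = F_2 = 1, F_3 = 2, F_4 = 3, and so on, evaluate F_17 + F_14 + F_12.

2118

F_17 + F_14 + F_12 = 1597 + 377 + 144 = 2118.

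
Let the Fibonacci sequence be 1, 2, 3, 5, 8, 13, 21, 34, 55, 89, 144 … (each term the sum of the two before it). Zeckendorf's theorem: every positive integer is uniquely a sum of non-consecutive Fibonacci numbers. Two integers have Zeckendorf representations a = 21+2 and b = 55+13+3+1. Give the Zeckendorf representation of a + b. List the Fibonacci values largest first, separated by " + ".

89 + 5 + 1

The two numbers are 23 and 72, so their sum is 95.
largest Fibonacci ≤ 95 is 89; 95 − 89 = 6
largest Fibonacci ≤ 6 is 5; 6 − 5 = 1
largest Fibonacci ≤ 1 is 1; 1 − 1 = 0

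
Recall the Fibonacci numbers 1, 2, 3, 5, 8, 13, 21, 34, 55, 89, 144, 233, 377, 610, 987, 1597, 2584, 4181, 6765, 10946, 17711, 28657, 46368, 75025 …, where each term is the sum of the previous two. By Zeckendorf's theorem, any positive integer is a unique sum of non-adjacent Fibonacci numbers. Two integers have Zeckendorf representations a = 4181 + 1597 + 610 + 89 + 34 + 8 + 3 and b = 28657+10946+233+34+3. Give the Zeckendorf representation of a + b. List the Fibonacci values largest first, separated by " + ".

The two numbers are 6522 and 39873, so their sum is 46395.
46368 ≤ 46395 < 75025, so take 46368; remainder 27
21 ≤ 27 < 34, so take 21; remainder 6
5 ≤ 6 < 8, so take 5; remainder 1
1 ≤ 1 < 2, so take 1; remainder 0

46368 + 21 + 5 + 1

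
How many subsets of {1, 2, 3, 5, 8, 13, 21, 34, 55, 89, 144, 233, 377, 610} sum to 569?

15

Each representation comes from the Zeckendorf form by replacing some F_k with F_{k−1} + F_{k−2} where possible.
569 = 377+144+34+13+1 = 377+144+34+8+5+1 = 377+89+55+34+13+1 = 377+144+34+8+3+2+1 = 377+144+21+13+8+5+1 = … (10 more), for 15 in all.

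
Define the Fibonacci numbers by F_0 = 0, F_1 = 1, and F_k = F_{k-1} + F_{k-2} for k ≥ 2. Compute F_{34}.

Iterating the recurrence up to F_{27} = 196418 and F_{26} = 121393:
F_{28} = F_{27} + F_{26} = 196418 + 121393 = 317811
F_{29} = F_{28} + F_{27} = 317811 + 196418 = 514229
F_{30} = F_{29} + F_{28} = 514229 + 317811 = 832040
F_{31} = F_{30} + F_{29} = 832040 + 514229 = 1346269
F_{32} = F_{31} + F_{30} = 1346269 + 832040 = 2178309
F_{33} = F_{32} + F_{31} = 2178309 + 1346269 = 3524578
F_{34} = F_{33} + F_{32} = 3524578 + 2178309 = 5702887

5702887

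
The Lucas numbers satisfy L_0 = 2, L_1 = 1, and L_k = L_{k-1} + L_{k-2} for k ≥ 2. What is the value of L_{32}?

4870847

Iterating the recurrence up to L_{28} = 710647 and L_{27} = 439204:
L_{29} = L_{28} + L_{27} = 710647 + 439204 = 1149851
L_{30} = L_{29} + L_{28} = 1149851 + 710647 = 1860498
L_{31} = L_{30} + L_{29} = 1860498 + 1149851 = 3010349
L_{32} = L_{31} + L_{30} = 3010349 + 1860498 = 4870847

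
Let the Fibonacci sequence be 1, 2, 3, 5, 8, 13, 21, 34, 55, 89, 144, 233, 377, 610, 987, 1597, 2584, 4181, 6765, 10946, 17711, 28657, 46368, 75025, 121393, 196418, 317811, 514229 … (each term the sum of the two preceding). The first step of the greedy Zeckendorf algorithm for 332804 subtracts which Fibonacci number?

317811

317811 ≤ 332804 < 514229, so the largest Fibonacci number not exceeding 332804 is 317811.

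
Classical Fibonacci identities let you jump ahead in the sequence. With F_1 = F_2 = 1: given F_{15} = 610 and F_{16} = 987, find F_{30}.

832040

By the doubling identity F_{2k} = F_k(2F_{k+1} − F_k): F_{30} = 610·(2·987 − 610) = 610·1364 = 832040.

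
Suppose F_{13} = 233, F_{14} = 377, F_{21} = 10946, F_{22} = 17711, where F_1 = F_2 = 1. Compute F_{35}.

By the addition formula F_{m+n} = F_m F_{n+1} + F_{m−1} F_n with m=22, n=13: F_{35} = 17711·377 + 10946·233 = 6677047 + 2550418 = 9227465.

9227465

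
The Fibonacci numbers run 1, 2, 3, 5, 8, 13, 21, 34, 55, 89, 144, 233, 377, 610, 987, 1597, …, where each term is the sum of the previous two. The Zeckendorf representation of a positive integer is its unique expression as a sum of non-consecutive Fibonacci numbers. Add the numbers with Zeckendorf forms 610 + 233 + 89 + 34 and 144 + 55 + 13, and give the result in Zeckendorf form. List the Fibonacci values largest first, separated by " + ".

987 + 144 + 34 + 13

The two numbers are 966 and 212, so their sum is 1178.
1178 − 987 = 191
191 − 144 = 47
47 − 34 = 13
13 − 13 = 0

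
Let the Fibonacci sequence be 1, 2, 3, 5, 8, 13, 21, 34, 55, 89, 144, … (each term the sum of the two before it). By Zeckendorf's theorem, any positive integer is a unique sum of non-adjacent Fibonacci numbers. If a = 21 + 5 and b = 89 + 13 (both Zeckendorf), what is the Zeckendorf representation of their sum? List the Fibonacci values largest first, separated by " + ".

The two numbers are 26 and 102, so their sum is 128.
Greedy algorithm:
128 − 89 = 39
39 − 34 = 5
5 − 5 = 0

89 + 34 + 5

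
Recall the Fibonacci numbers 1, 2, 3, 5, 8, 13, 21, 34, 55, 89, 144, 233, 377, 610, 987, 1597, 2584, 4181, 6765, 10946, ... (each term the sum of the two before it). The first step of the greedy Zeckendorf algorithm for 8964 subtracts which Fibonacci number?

6765 ≤ 8964 < 10946, so the largest Fibonacci number not exceeding 8964 is 6765.

6765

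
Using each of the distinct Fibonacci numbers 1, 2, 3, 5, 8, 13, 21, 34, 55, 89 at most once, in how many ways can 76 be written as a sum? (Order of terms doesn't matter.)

7

Each representation comes from the Zeckendorf form by replacing some F_k with F_{k−1} + F_{k−2} where possible.
76 = 55+21 = 55+13+8 = 55+13+5+3 = 34+21+13+8 = 55+13+5+2+1 = … (2 more), for 7 in all.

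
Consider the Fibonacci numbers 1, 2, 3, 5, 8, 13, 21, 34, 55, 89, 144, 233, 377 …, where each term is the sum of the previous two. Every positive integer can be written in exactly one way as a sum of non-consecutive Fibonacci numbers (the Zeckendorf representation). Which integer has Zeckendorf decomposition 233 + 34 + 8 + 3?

233 + 34 + 8 + 3 = 278.

278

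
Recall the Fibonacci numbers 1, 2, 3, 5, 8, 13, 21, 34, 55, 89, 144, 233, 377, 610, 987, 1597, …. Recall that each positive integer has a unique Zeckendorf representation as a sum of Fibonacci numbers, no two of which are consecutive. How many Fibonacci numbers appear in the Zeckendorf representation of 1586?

6

Greedily peel off the largest Fibonacci term at each step:
take 987 (≤ 1586); 1586 − 987 = 599
take 377 (≤ 599); 599 − 377 = 222
take 144 (≤ 222); 222 − 144 = 78
take 55 (≤ 78); 78 − 55 = 23
take 21 (≤ 23); 23 − 21 = 2
take 2 (≤ 2); 2 − 2 = 0
1586 = 987 + 377 + 144 + 55 + 21 + 2, which has 6 terms.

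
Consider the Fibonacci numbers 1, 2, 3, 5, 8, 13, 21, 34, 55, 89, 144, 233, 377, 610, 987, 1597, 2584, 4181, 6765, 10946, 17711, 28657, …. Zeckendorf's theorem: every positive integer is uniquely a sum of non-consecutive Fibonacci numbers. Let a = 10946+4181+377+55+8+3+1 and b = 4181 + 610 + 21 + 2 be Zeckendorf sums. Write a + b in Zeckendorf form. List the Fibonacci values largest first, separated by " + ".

17711 + 2584 + 89 + 1

The two numbers are 15571 and 4814, so their sum is 20385.
take 17711 (≤ 20385); 20385 − 17711 = 2674
take 2584 (≤ 2674); 2674 − 2584 = 90
take 89 (≤ 90); 90 − 89 = 1
take 1 (≤ 1); 1 − 1 = 0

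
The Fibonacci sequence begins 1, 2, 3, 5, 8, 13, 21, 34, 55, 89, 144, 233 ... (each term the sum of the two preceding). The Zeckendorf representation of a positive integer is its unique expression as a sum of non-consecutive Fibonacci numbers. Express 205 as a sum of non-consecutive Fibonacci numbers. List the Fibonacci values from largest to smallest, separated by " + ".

Greedily peel off the largest Fibonacci term at each step:
subtract 144 from 205: 61 remains
subtract 55 from 61: 6 remains
subtract 5 from 6: 1 remains
subtract 1 from 1: 0 remains
So 205 = 144 + 55 + 5 + 1, with no two terms consecutive in the sequence.

144 + 55 + 5 + 1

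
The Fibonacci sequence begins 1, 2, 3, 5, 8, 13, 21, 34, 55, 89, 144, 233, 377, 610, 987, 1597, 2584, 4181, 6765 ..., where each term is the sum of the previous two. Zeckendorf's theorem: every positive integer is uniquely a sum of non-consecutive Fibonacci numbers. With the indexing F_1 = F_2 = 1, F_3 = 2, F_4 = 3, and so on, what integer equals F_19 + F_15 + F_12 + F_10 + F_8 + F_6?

F_19 + F_15 + F_12 + F_10 + F_8 + F_6 = 4181 + 610 + 144 + 55 + 21 + 8 = 5019.

5019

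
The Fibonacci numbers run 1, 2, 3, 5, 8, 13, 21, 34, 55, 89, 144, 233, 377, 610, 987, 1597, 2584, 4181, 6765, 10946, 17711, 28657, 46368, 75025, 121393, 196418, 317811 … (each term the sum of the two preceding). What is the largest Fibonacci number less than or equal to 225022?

196418

196418 ≤ 225022 < 317811, so the largest Fibonacci number not exceeding 225022 is 196418.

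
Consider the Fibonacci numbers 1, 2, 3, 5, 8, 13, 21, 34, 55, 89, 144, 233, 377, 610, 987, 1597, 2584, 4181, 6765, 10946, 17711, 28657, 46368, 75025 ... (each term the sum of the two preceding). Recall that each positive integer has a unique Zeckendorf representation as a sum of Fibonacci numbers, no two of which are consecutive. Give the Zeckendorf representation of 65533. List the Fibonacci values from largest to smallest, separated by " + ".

46368 + 17711 + 987 + 377 + 89 + 1

65533: greatest Fibonacci not exceeding it is 46368, leaving 19165
19165: greatest Fibonacci not exceeding it is 17711, leaving 1454
1454: greatest Fibonacci not exceeding it is 987, leaving 467
467: greatest Fibonacci not exceeding it is 377, leaving 90
90: greatest Fibonacci not exceeding it is 89, leaving 1
1: greatest Fibonacci not exceeding it is 1, leaving 0
So 65533 = 46368 + 17711 + 987 + 377 + 89 + 1, with no two terms consecutive in the sequence.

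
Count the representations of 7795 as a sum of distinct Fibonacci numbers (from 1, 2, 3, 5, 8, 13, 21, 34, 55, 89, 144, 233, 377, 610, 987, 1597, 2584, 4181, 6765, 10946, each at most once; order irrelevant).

44

Starting from the Zeckendorf form and repeatedly splitting a term F_k into F_{k−1} + F_{k−2} (when neither is already used) reaches every representation.
7795 = 6765+987+34+8+1 = 6765+987+34+5+3+1 = 6765+987+21+13+8+1 = … (41 more), for 44 in all.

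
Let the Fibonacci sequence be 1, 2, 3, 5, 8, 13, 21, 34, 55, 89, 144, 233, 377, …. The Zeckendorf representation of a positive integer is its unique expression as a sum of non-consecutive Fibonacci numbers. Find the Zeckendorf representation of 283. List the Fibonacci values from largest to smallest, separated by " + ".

Repeatedly subtract the largest Fibonacci number that fits:
233 ≤ 283 < 377, so take 233; remainder 50
34 ≤ 50 < 55, so take 34; remainder 16
13 ≤ 16 < 21, so take 13; remainder 3
3 ≤ 3 < 5, so take 3; remainder 0
So 283 = 233 + 34 + 13 + 3, with no two terms consecutive in the sequence.

233 + 34 + 13 + 3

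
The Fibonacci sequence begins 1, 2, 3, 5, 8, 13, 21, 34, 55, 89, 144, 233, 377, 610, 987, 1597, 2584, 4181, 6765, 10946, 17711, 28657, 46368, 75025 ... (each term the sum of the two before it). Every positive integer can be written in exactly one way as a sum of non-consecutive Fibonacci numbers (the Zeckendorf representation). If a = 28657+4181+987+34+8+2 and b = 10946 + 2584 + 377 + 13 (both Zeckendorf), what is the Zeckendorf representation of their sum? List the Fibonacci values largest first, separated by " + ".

The two numbers are 33869 and 13920, so their sum is 47789.
Repeatedly subtract the largest Fibonacci number that fits:
take 46368 (≤ 47789); 47789 − 46368 = 1421
take 987 (≤ 1421); 1421 − 987 = 434
take 377 (≤ 434); 434 − 377 = 57
take 55 (≤ 57); 57 − 55 = 2
take 2 (≤ 2); 2 − 2 = 0

46368 + 987 + 377 + 55 + 2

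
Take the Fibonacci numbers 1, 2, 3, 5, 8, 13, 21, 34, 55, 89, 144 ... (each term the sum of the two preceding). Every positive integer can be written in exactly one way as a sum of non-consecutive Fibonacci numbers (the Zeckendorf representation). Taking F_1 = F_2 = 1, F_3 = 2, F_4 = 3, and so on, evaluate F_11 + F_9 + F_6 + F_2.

F_11 + F_9 + F_6 + F_2 = 89 + 34 + 8 + 1 = 132.

132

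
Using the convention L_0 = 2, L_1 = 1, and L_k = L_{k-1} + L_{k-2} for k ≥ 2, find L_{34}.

Iterating the recurrence up to L_{30} = 1860498 and L_{29} = 1149851:
L_{31} = L_{30} + L_{29} = 1860498 + 1149851 = 3010349
L_{32} = L_{31} + L_{30} = 3010349 + 1860498 = 4870847
L_{33} = L_{32} + L_{31} = 4870847 + 3010349 = 7881196
L_{34} = L_{33} + L_{32} = 7881196 + 4870847 = 12752043

12752043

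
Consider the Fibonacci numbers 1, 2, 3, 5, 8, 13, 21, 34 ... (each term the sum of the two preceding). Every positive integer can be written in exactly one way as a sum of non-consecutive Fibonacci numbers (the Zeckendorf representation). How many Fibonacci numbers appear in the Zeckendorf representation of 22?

22 − 21 = 1
1 − 1 = 0
22 = 21 + 1, which has 2 terms.

2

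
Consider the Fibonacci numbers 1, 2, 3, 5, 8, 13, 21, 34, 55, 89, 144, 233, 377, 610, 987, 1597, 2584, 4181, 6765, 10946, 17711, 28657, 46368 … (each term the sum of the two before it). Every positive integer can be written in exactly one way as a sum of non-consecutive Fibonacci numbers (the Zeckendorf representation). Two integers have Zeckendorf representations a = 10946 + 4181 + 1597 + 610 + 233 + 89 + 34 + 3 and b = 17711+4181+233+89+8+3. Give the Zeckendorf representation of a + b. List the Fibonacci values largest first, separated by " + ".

The two numbers are 17693 and 22225, so their sum is 39918.
Greedily peel off the largest Fibonacci term at each step:
39918 − 28657 = 11261
11261 − 10946 = 315
315 − 233 = 82
82 − 55 = 27
27 − 21 = 6
6 − 5 = 1
1 − 1 = 0

28657 + 10946 + 233 + 55 + 21 + 5 + 1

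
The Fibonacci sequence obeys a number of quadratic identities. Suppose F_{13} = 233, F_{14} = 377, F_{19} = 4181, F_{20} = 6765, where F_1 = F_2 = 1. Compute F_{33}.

3524578

By the addition formula F_{m+n} = F_m F_{n+1} + F_{m−1} F_n with m=20, n=13: F_{33} = 6765·377 + 4181·233 = 2550405 + 974173 = 3524578.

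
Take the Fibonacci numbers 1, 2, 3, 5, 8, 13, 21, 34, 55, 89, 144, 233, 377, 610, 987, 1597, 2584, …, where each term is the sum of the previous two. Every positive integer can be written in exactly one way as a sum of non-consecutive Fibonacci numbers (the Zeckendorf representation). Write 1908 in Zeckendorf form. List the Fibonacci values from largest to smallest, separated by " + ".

1597 + 233 + 55 + 21 + 2

Greedy algorithm:
1908 − 1597 = 311
311 − 233 = 78
78 − 55 = 23
23 − 21 = 2
2 − 2 = 0
So 1908 = 1597 + 233 + 55 + 21 + 2, with no two terms consecutive in the sequence.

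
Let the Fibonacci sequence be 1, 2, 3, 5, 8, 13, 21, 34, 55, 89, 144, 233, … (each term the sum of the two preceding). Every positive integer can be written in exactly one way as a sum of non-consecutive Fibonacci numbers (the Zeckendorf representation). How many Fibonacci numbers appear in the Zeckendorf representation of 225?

4

Greedily peel off the largest Fibonacci term at each step:
225: greatest Fibonacci not exceeding it is 144, leaving 81
81: greatest Fibonacci not exceeding it is 55, leaving 26
26: greatest Fibonacci not exceeding it is 21, leaving 5
5: greatest Fibonacci not exceeding it is 5, leaving 0
225 = 144 + 55 + 21 + 5, which has 4 terms.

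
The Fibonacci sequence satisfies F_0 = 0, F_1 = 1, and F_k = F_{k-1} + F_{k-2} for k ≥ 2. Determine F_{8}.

F_{2} = F_{1} + F_{0} = 1 + 0 = 1
F_{3} = F_{2} + F_{1} = 1 + 1 = 2
F_{4} = F_{3} + F_{2} = 2 + 1 = 3
F_{5} = F_{4} + F_{3} = 3 + 2 = 5
F_{6} = F_{5} + F_{4} = 5 + 3 = 8
F_{7} = F_{6} + F_{5} = 8 + 5 = 13
F_{8} = F_{7} + F_{6} = 13 + 8 = 21

21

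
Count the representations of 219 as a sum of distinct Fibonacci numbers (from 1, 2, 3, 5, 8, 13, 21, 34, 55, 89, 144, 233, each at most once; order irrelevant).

219 = 144+55+13+5+2 = 144+34+21+13+5+2 = 89+55+34+21+13+5+2 — 3 representations.

3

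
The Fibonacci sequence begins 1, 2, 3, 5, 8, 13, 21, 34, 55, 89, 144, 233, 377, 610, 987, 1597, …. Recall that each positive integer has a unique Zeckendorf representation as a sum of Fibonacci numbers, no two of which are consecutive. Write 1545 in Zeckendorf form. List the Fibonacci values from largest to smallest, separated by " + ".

987 + 377 + 144 + 34 + 3

987 ≤ 1545 < 1597, so take 987; remainder 558
377 ≤ 558 < 610, so take 377; remainder 181
144 ≤ 181 < 233, so take 144; remainder 37
34 ≤ 37 < 55, so take 34; remainder 3
3 ≤ 3 < 5, so take 3; remainder 0
So 1545 = 987 + 377 + 144 + 34 + 3, with no two terms consecutive in the sequence.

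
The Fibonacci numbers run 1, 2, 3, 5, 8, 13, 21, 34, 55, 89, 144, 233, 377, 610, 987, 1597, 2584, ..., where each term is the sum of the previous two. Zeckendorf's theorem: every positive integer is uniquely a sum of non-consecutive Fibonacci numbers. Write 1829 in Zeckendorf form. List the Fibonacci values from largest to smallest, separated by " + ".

Greedily peel off the largest Fibonacci term at each step:
take 1597 (≤ 1829); 1829 − 1597 = 232
take 144 (≤ 232); 232 − 144 = 88
take 55 (≤ 88); 88 − 55 = 33
take 21 (≤ 33); 33 − 21 = 12
take 8 (≤ 12); 12 − 8 = 4
take 3 (≤ 4); 4 − 3 = 1
take 1 (≤ 1); 1 − 1 = 0
So 1829 = 1597 + 144 + 55 + 21 + 8 + 3 + 1, with no two terms consecutive in the sequence.

1597 + 144 + 55 + 21 + 8 + 3 + 1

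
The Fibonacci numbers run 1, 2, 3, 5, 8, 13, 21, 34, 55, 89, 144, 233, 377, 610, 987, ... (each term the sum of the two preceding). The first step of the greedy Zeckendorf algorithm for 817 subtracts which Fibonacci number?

610

610 ≤ 817 < 987, so the largest Fibonacci number not exceeding 817 is 610.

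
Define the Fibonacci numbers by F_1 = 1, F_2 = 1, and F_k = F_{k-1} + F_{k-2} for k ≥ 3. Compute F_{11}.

89

Iterating the recurrence up to F_{3} = 2 and F_{2} = 1:
F_{4} = F_{3} + F_{2} = 2 + 1 = 3
F_{5} = F_{4} + F_{3} = 3 + 2 = 5
F_{6} = F_{5} + F_{4} = 5 + 3 = 8
F_{7} = F_{6} + F_{5} = 8 + 5 = 13
F_{8} = F_{7} + F_{6} = 13 + 8 = 21
F_{9} = F_{8} + F_{7} = 21 + 13 = 34
F_{10} = F_{9} + F_{8} = 34 + 21 = 55
F_{11} = F_{10} + F_{9} = 55 + 34 = 89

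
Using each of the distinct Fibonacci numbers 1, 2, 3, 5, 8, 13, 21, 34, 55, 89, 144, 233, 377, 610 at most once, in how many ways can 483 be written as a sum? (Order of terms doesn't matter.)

10

483 = 377+89+13+3+1 = 377+89+8+5+3+1 = 377+55+34+13+3+1 = … (7 more), for 10 in all.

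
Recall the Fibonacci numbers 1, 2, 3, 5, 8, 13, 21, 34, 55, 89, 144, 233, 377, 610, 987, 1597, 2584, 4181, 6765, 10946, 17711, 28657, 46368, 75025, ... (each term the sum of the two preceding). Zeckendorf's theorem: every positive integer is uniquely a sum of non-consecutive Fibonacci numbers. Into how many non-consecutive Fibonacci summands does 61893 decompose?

5

Greedily peel off the largest Fibonacci term at each step:
largest Fibonacci ≤ 61893 is 46368; 61893 − 46368 = 15525
largest Fibonacci ≤ 15525 is 10946; 15525 − 10946 = 4579
largest Fibonacci ≤ 4579 is 4181; 4579 − 4181 = 398
largest Fibonacci ≤ 398 is 377; 398 − 377 = 21
largest Fibonacci ≤ 21 is 21; 21 − 21 = 0
61893 = 46368 + 10946 + 4181 + 377 + 21, which has 5 terms.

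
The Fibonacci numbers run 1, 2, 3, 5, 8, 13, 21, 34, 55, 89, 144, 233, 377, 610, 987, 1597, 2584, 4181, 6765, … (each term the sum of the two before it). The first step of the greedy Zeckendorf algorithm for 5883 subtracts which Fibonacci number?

4181

4181 ≤ 5883 < 6765, so the largest Fibonacci number not exceeding 5883 is 4181.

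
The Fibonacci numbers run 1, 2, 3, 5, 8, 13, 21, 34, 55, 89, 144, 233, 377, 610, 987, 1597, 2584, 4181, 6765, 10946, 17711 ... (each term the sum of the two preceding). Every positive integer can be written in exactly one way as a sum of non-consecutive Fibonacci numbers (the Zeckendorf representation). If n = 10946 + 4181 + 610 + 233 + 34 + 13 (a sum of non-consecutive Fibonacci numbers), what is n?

10946 + 4181 + 610 + 233 + 34 + 13 = 16017.

16017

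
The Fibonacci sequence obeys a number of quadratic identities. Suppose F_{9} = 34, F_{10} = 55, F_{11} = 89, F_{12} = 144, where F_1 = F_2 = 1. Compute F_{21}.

10946

By the addition formula F_{m+n} = F_m F_{n+1} + F_{m−1} F_n with m=10, n=11: F_{21} = 55·144 + 34·89 = 7920 + 3026 = 10946.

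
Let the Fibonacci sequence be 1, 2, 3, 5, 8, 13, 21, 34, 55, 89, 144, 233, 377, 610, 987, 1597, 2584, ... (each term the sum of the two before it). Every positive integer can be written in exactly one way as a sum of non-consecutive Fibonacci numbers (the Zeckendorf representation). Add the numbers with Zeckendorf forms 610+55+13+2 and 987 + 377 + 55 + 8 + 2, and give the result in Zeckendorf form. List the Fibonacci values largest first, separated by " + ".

1597 + 377 + 89 + 34 + 8 + 3 + 1

The two numbers are 680 and 1429, so their sum is 2109.
2109: greatest Fibonacci not exceeding it is 1597, leaving 512
512: greatest Fibonacci not exceeding it is 377, leaving 135
135: greatest Fibonacci not exceeding it is 89, leaving 46
46: greatest Fibonacci not exceeding it is 34, leaving 12
12: greatest Fibonacci not exceeding it is 8, leaving 4
4: greatest Fibonacci not exceeding it is 3, leaving 1
1: greatest Fibonacci not exceeding it is 1, leaving 0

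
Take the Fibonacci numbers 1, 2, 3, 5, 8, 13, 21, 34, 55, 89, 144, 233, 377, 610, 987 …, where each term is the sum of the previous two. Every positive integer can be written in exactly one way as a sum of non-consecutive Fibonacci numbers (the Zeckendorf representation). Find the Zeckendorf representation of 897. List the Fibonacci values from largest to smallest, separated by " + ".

subtract 610 from 897: 287 remains
subtract 233 from 287: 54 remains
subtract 34 from 54: 20 remains
subtract 13 from 20: 7 remains
subtract 5 from 7: 2 remains
subtract 2 from 2: 0 remains
So 897 = 610 + 233 + 34 + 13 + 5 + 2, with no two terms consecutive in the sequence.

610 + 233 + 34 + 13 + 5 + 2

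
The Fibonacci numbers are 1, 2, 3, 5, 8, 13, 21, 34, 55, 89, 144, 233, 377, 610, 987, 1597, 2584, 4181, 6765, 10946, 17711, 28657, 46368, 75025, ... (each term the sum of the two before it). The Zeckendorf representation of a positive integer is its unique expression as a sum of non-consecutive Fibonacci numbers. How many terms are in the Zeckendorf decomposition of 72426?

10

Greedily peel off the largest Fibonacci term at each step:
largest Fibonacci ≤ 72426 is 46368; 72426 − 46368 = 26058
largest Fibonacci ≤ 26058 is 17711; 26058 − 17711 = 8347
largest Fibonacci ≤ 8347 is 6765; 8347 − 6765 = 1582
largest Fibonacci ≤ 1582 is 987; 1582 − 987 = 595
largest Fibonacci ≤ 595 is 377; 595 − 377 = 218
largest Fibonacci ≤ 218 is 144; 218 − 144 = 74
largest Fibonacci ≤ 74 is 55; 74 − 55 = 19
largest Fibonacci ≤ 19 is 13; 19 − 13 = 6
largest Fibonacci ≤ 6 is 5; 6 − 5 = 1
largest Fibonacci ≤ 1 is 1; 1 − 1 = 0
72426 = 46368 + 17711 + 6765 + 987 + 377 + 144 + 55 + 13 + 5 + 1, which has 10 terms.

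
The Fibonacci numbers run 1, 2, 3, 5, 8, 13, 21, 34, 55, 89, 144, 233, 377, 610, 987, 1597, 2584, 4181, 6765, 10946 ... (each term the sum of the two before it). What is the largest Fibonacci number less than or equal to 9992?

6765

6765 ≤ 9992 < 10946, so the largest Fibonacci number not exceeding 9992 is 6765.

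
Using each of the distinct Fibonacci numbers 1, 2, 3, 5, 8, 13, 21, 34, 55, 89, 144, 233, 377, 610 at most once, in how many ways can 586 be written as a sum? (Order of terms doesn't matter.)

11

Starting from the Zeckendorf form and repeatedly splitting a term F_k into F_{k−1} + F_{k−2} (when neither is already used) reaches every representation.
586 = 377+144+55+8+2 = 377+144+55+5+3+2 = 377+144+34+21+8+2 = 377+144+34+21+5+3+2 = 377+89+55+34+21+8+2 = … (6 more), for 11 in all.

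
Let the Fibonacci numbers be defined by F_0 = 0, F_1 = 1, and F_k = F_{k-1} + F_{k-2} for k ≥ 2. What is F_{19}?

Iterating the recurrence up to F_{15} = 610 and F_{14} = 377:
F_{16} = F_{15} + F_{14} = 610 + 377 = 987
F_{17} = F_{16} + F_{15} = 987 + 610 = 1597
F_{18} = F_{17} + F_{16} = 1597 + 987 = 2584
F_{19} = F_{18} + F_{17} = 2584 + 1597 = 4181

4181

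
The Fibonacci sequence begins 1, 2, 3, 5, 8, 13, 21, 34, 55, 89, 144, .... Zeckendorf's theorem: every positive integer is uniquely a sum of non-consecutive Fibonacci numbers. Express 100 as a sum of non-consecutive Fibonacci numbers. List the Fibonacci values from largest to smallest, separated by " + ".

89 + 8 + 3

largest Fibonacci ≤ 100 is 89; 100 − 89 = 11
largest Fibonacci ≤ 11 is 8; 11 − 8 = 3
largest Fibonacci ≤ 3 is 3; 3 − 3 = 0
So 100 = 89 + 8 + 3, with no two terms consecutive in the sequence.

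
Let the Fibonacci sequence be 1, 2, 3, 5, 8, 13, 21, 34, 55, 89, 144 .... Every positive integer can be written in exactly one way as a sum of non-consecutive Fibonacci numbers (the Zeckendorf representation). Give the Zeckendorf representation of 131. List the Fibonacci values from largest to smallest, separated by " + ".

89 + 34 + 8

Greedy algorithm:
89 ≤ 131 < 144, so take 89; remainder 42
34 ≤ 42 < 55, so take 34; remainder 8
8 ≤ 8 < 13, so take 8; remainder 0
So 131 = 89 + 34 + 8, with no two terms consecutive in the sequence.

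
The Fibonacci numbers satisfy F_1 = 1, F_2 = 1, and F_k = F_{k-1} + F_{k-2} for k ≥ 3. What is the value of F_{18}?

Iterating the recurrence up to F_{13} = 233 and F_{12} = 144:
F_{14} = F_{13} + F_{12} = 233 + 144 = 377
F_{15} = F_{14} + F_{13} = 377 + 233 = 610
F_{16} = F_{15} + F_{14} = 610 + 377 = 987
F_{17} = F_{16} + F_{15} = 987 + 610 = 1597
F_{18} = F_{17} + F_{16} = 1597 + 987 = 2584

2584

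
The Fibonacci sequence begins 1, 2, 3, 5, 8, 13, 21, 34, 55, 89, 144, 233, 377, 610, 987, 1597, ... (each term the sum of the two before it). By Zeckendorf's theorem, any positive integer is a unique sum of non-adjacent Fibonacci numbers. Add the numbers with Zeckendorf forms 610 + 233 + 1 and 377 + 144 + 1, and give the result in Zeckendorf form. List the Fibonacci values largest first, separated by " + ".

The two numbers are 844 and 522, so their sum is 1366.
Greedily peel off the largest Fibonacci term at each step:
987 ≤ 1366 < 1597, so take 987; remainder 379
377 ≤ 379 < 610, so take 377; remainder 2
2 ≤ 2 < 3, so take 2; remainder 0

987 + 377 + 2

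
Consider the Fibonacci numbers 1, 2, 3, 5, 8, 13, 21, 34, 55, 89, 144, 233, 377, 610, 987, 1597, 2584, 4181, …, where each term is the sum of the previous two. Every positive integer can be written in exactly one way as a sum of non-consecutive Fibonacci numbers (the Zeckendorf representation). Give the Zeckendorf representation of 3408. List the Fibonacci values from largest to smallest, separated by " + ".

2584 ≤ 3408 < 4181, so take 2584; remainder 824
610 ≤ 824 < 987, so take 610; remainder 214
144 ≤ 214 < 233, so take 144; remainder 70
55 ≤ 70 < 89, so take 55; remainder 15
13 ≤ 15 < 21, so take 13; remainder 2
2 ≤ 2 < 3, so take 2; remainder 0
So 3408 = 2584 + 610 + 144 + 55 + 13 + 2, with no two terms consecutive in the sequence.

2584 + 610 + 144 + 55 + 13 + 2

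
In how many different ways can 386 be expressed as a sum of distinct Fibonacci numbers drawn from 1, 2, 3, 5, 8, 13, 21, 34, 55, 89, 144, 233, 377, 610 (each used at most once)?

Each representation comes from the Zeckendorf form by replacing some F_k with F_{k−1} + F_{k−2} where possible.
386 = 377+8+1 = 377+5+3+1 = 233+144+8+1 = 233+144+5+3+1 = … (5 more), for 9 in all.

9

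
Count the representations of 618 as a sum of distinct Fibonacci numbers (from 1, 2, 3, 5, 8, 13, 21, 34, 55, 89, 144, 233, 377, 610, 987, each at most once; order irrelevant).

15

618 = 610+8 = 610+5+3 = 377+233+8 = 610+5+2+1 = 377+233+5+3 = … (10 more), for 15 in all.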